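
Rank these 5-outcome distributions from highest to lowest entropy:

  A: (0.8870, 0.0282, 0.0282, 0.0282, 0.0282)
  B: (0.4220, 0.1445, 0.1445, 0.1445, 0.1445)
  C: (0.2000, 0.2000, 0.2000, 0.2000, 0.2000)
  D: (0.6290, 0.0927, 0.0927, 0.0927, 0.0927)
C > B > D > A

Key insight: Entropy is maximized by uniform distributions and minimized by concentrated distributions.

Entropies:
  H(A) = 0.7349 bits
  H(B) = 2.1384 bits
  H(C) = 2.3219 bits
  H(D) = 1.6934 bits

Ranking: C > B > D > A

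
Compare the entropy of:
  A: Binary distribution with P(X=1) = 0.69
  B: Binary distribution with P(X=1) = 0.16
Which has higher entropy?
A

For binary distributions, entropy is maximized at p=0.5 and decreases as p moves toward 0 or 1.

H(A) = H(0.69) = 0.8932 bits
H(B) = H(0.16) = 0.6343 bits

Distribution A (p=0.69) is closer to uniform (p=0.5), so it has higher entropy.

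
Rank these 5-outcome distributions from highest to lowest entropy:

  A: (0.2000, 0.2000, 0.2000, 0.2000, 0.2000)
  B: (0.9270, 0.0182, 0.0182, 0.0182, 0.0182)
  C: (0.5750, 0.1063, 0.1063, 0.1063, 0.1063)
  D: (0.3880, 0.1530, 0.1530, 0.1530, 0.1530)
A > D > C > B

Key insight: Entropy is maximized by uniform distributions and minimized by concentrated distributions.

Entropies:
  H(A) = 2.3219 bits
  H(B) = 0.5230 bits
  H(C) = 1.8337 bits
  H(D) = 2.1875 bits

Ranking: A > D > C > B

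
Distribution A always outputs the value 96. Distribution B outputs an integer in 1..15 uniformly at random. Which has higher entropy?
B

A is deterministic, so H(A) = 0. B is uniform over 15 outcomes, so H(B) = log₂(15) = 3.907 bits. Any distribution with genuine randomness has higher entropy than a deterministic one.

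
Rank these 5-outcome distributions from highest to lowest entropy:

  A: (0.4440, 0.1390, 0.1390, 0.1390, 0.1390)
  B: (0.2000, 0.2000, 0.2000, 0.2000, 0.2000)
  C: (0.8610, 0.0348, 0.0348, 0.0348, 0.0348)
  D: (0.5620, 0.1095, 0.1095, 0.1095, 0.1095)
B > A > D > C

Key insight: Entropy is maximized by uniform distributions and minimized by concentrated distributions.

Entropies:
  H(A) = 2.1029 bits
  H(B) = 2.3219 bits
  H(C) = 0.8596 bits
  H(D) = 1.8649 bits

Ranking: B > A > D > C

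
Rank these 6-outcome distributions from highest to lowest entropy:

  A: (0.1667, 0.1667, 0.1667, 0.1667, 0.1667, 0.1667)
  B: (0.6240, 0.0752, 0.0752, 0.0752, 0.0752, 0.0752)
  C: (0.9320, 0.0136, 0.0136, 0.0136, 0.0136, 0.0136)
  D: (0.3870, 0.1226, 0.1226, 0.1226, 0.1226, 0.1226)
A > D > B > C

Key insight: Entropy is maximized by uniform distributions and minimized by concentrated distributions.

Entropies:
  H(A) = 2.5850 bits
  H(B) = 1.8282 bits
  H(C) = 0.5163 bits
  H(D) = 2.3862 bits

Ranking: A > D > B > C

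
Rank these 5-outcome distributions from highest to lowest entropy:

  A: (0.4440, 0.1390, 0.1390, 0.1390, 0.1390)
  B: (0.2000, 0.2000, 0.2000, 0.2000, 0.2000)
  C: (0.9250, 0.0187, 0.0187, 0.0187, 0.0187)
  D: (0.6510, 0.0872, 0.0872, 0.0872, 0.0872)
B > A > D > C

Key insight: Entropy is maximized by uniform distributions and minimized by concentrated distributions.

Entropies:
  H(A) = 2.1029 bits
  H(B) = 2.3219 bits
  H(C) = 0.5343 bits
  H(D) = 1.6312 bits

Ranking: B > A > D > C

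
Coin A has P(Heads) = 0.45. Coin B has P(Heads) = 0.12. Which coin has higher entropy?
A

For binary distributions, entropy is maximized at p=0.5 and decreases as p moves toward 0 or 1.

H(A) = H(0.45) = 0.9928 bits
H(B) = H(0.12) = 0.5294 bits

Distribution A (p=0.45) is closer to uniform (p=0.5), so it has higher entropy.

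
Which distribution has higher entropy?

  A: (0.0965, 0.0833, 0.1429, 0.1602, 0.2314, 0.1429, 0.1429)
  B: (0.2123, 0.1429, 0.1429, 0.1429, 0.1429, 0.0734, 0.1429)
B

Both distributions are close to uniform, making this a harder comparison.

H(A) = 2.7392 bits
H(B) = 2.7565 bits

The distribution closer to uniform has higher entropy.
Answer: B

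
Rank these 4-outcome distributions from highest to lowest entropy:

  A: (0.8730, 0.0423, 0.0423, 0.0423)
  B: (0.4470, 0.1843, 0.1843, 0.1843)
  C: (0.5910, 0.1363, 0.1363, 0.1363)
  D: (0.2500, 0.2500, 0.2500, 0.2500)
D > B > C > A

Key insight: Entropy is maximized by uniform distributions and minimized by concentrated distributions.

Entropies:
  H(A) = 0.7504 bits
  H(B) = 1.8684 bits
  H(C) = 1.6242 bits
  H(D) = 2.0000 bits

Ranking: D > B > C > A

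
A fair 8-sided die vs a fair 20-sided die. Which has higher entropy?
20-sided die

Both are uniform distributions; for uniform over n outcomes, H = log₂(n). H(8-sided) = log₂(8) = 3.000 bits and H(20-sided) = log₂(20) = 4.322 bits. More outcomes in a uniform distribution means higher entropy.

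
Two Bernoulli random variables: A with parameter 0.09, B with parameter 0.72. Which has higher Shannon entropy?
B

For binary distributions, entropy is maximized at p=0.5 and decreases as p moves toward 0 or 1.

H(A) = H(0.09) = 0.4365 bits
H(B) = H(0.72) = 0.8555 bits

Distribution B (p=0.72) is closer to uniform (p=0.5), so it has higher entropy.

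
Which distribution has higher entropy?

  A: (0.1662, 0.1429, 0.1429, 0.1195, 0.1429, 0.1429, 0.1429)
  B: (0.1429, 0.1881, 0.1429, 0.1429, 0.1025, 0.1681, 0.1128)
A

Both distributions are close to uniform, making this a harder comparison.

H(A) = 2.8018 bits
H(B) = 2.7809 bits

The distribution closer to uniform has higher entropy.
Answer: A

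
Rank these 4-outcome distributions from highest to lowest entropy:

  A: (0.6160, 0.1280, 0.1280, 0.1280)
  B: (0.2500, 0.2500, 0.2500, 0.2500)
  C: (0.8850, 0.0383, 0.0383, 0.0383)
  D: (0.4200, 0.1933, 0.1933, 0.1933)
B > D > A > C

Key insight: Entropy is maximized by uniform distributions and minimized by concentrated distributions.

Entropies:
  H(A) = 1.5694 bits
  H(B) = 2.0000 bits
  H(C) = 0.6971 bits
  H(D) = 1.9007 bits

Ranking: B > D > A > C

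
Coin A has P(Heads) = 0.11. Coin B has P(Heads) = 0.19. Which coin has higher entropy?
B

For binary distributions, entropy is maximized at p=0.5 and decreases as p moves toward 0 or 1.

H(A) = H(0.11) = 0.4999 bits
H(B) = H(0.19) = 0.7015 bits

Distribution B (p=0.19) is closer to uniform (p=0.5), so it has higher entropy.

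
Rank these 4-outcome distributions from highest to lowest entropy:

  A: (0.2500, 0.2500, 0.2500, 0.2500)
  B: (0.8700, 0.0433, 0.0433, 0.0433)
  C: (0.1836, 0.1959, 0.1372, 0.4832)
A > C > B

Key insight: Entropy is maximized by uniform distributions and minimized by concentrated distributions.

- Uniform distributions have maximum entropy log₂(4) = 2.0000 bits
- The more "peaked" or concentrated a distribution, the lower its entropy

Entropies:
  H(A) = 2.0000 bits
  H(B) = 0.7635 bits
  H(C) = 1.8099 bits

Ranking: A > C > B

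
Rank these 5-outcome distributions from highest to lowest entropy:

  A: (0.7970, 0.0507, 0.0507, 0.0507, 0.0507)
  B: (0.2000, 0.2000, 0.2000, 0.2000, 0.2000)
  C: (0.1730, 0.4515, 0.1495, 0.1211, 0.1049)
B > C > A

Key insight: Entropy is maximized by uniform distributions and minimized by concentrated distributions.

- Uniform distributions have maximum entropy log₂(5) = 2.3219 bits
- The more "peaked" or concentrated a distribution, the lower its entropy

Entropies:
  H(A) = 1.1339 bits
  H(B) = 2.3219 bits
  H(C) = 2.0758 bits

Ranking: B > C > A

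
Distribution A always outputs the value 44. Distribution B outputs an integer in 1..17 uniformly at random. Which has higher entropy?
B

A is deterministic, so H(A) = 0. B is uniform over 17 outcomes, so H(B) = log₂(17) = 4.087 bits. Any distribution with genuine randomness has higher entropy than a deterministic one.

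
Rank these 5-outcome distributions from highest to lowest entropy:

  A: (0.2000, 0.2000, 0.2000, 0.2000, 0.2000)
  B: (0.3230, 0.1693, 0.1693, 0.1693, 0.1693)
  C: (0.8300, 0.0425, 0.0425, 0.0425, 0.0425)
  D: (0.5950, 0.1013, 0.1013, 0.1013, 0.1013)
A > B > D > C

Key insight: Entropy is maximized by uniform distributions and minimized by concentrated distributions.

Entropies:
  H(A) = 2.3219 bits
  H(B) = 2.2616 bits
  H(C) = 0.9977 bits
  H(D) = 1.7838 bits

Ranking: A > B > D > C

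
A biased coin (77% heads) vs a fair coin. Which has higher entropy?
Fair coin

The fair coin is uniform (p=0.5), maximizing binary entropy at 1 bit. The biased coin has H(0.77) ≈ 0.778 bits — its outcome is more predictable, so its entropy is lower.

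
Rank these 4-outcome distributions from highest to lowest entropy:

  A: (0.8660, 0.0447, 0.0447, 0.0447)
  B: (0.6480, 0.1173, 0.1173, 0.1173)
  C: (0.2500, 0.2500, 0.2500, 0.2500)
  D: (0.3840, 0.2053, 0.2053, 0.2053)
C > D > B > A

Key insight: Entropy is maximized by uniform distributions and minimized by concentrated distributions.

Entropies:
  H(A) = 0.7807 bits
  H(B) = 1.4937 bits
  H(C) = 2.0000 bits
  H(D) = 1.9372 bits

Ranking: C > D > B > A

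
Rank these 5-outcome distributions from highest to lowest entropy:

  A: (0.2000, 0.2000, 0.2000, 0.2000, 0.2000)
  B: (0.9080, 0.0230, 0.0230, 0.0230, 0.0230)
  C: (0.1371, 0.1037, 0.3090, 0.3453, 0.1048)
A > C > B

Key insight: Entropy is maximized by uniform distributions and minimized by concentrated distributions.

- Uniform distributions have maximum entropy log₂(5) = 2.3219 bits
- The more "peaked" or concentrated a distribution, the lower its entropy

Entropies:
  H(A) = 2.3219 bits
  H(B) = 0.6271 bits
  H(C) = 2.1264 bits

Ranking: A > C > B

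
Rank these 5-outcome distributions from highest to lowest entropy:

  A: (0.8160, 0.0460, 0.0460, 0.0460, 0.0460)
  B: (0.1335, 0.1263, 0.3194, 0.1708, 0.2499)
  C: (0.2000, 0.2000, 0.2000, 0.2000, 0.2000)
C > B > A

Key insight: Entropy is maximized by uniform distributions and minimized by concentrated distributions.

- Uniform distributions have maximum entropy log₂(5) = 2.3219 bits
- The more "peaked" or concentrated a distribution, the lower its entropy

Entropies:
  H(A) = 1.0567 bits
  H(B) = 2.2262 bits
  H(C) = 2.3219 bits

Ranking: C > B > A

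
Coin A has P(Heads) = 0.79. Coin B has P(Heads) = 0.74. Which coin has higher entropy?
B

For binary distributions, entropy is maximized at p=0.5 and decreases as p moves toward 0 or 1.

H(A) = H(0.79) = 0.7415 bits
H(B) = H(0.74) = 0.8267 bits

Distribution B (p=0.74) is closer to uniform (p=0.5), so it has higher entropy.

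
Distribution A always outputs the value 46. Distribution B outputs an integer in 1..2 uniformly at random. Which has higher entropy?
B

A is deterministic, so H(A) = 0. B is uniform over 2 outcomes, so H(B) = log₂(2) = 1.000 bits. Any distribution with genuine randomness has higher entropy than a deterministic one.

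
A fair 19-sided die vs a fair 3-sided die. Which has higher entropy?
19-sided die

Both are uniform distributions; for uniform over n outcomes, H = log₂(n). H(19-sided) = log₂(19) = 4.248 bits and H(3-sided) = log₂(3) = 1.585 bits. More outcomes in a uniform distribution means higher entropy.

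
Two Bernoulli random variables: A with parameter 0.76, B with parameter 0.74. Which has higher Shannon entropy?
B

For binary distributions, entropy is maximized at p=0.5 and decreases as p moves toward 0 or 1.

H(A) = H(0.76) = 0.7950 bits
H(B) = H(0.74) = 0.8267 bits

Distribution B (p=0.74) is closer to uniform (p=0.5), so it has higher entropy.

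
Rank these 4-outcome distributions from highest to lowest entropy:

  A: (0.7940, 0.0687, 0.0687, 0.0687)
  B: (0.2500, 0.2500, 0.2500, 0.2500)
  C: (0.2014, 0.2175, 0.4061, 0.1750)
B > C > A

Key insight: Entropy is maximized by uniform distributions and minimized by concentrated distributions.

- Uniform distributions have maximum entropy log₂(4) = 2.0000 bits
- The more "peaked" or concentrated a distribution, the lower its entropy

Entropies:
  H(A) = 1.0603 bits
  H(B) = 2.0000 bits
  H(C) = 1.9123 bits

Ranking: B > C > A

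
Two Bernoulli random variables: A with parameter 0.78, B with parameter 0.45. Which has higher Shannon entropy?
B

For binary distributions, entropy is maximized at p=0.5 and decreases as p moves toward 0 or 1.

H(A) = H(0.78) = 0.7602 bits
H(B) = H(0.45) = 0.9928 bits

Distribution B (p=0.45) is closer to uniform (p=0.5), so it has higher entropy.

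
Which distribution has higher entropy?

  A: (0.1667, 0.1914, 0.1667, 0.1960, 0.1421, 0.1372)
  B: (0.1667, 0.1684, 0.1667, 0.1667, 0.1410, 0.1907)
B

Both distributions are close to uniform, making this a harder comparison.

H(A) = 2.5721 bits
H(B) = 2.5796 bits

The distribution closer to uniform has higher entropy.
Answer: B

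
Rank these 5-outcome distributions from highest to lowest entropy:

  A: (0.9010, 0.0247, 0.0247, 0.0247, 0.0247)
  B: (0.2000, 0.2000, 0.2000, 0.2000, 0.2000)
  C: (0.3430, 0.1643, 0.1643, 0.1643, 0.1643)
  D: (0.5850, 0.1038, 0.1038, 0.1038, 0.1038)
B > C > D > A

Key insight: Entropy is maximized by uniform distributions and minimized by concentrated distributions.

Entropies:
  H(A) = 0.6638 bits
  H(B) = 2.3219 bits
  H(C) = 2.2417 bits
  H(D) = 1.8091 bits

Ranking: B > C > D > A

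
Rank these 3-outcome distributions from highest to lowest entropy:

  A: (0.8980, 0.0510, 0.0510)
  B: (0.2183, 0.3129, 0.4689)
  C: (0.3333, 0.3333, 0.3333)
C > B > A

Key insight: Entropy is maximized by uniform distributions and minimized by concentrated distributions.

- Uniform distributions have maximum entropy log₂(3) = 1.5850 bits
- The more "peaked" or concentrated a distribution, the lower its entropy

Entropies:
  H(A) = 0.5773 bits
  H(B) = 1.5161 bits
  H(C) = 1.5850 bits

Ranking: C > B > A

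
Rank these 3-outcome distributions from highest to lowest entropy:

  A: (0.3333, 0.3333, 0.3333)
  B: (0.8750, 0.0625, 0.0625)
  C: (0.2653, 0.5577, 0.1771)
A > C > B

Key insight: Entropy is maximized by uniform distributions and minimized by concentrated distributions.

- Uniform distributions have maximum entropy log₂(3) = 1.5850 bits
- The more "peaked" or concentrated a distribution, the lower its entropy

Entropies:
  H(A) = 1.5850 bits
  H(B) = 0.6686 bits
  H(C) = 1.4200 bits

Ranking: A > C > B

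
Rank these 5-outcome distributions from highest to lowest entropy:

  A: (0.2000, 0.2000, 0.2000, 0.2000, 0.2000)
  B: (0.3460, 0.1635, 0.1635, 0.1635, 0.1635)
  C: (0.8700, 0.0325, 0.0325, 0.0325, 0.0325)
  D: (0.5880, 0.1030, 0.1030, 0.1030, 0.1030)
A > B > D > C

Key insight: Entropy is maximized by uniform distributions and minimized by concentrated distributions.

Entropies:
  H(A) = 2.3219 bits
  H(B) = 2.2384 bits
  H(C) = 0.8174 bits
  H(D) = 1.8015 bits

Ranking: A > B > D > C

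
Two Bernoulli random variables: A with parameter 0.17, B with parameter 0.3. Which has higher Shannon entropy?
B

For binary distributions, entropy is maximized at p=0.5 and decreases as p moves toward 0 or 1.

H(A) = H(0.17) = 0.6577 bits
H(B) = H(0.3) = 0.8813 bits

Distribution B (p=0.3) is closer to uniform (p=0.5), so it has higher entropy.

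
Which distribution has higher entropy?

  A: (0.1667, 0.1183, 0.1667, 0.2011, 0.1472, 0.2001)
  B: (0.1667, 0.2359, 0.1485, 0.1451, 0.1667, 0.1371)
A

Both distributions are close to uniform, making this a harder comparison.

H(A) = 2.5626 bits
H(B) = 2.5590 bits

The distribution closer to uniform has higher entropy.
Answer: A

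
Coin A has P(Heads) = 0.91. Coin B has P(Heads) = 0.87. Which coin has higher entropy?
B

For binary distributions, entropy is maximized at p=0.5 and decreases as p moves toward 0 or 1.

H(A) = H(0.91) = 0.4365 bits
H(B) = H(0.87) = 0.5574 bits

Distribution B (p=0.87) is closer to uniform (p=0.5), so it has higher entropy.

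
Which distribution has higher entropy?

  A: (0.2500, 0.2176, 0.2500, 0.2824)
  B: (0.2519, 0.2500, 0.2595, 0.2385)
B

Both distributions are close to uniform, making this a harder comparison.

H(A) = 1.9939 bits
H(B) = 1.9993 bits

The distribution closer to uniform has higher entropy.
Answer: B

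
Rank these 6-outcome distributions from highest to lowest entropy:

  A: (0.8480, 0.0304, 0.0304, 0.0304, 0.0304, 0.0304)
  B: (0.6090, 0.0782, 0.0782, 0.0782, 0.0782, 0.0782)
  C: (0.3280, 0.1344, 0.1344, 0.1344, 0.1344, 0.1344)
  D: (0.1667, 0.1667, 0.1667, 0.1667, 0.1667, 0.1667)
D > C > B > A

Key insight: Entropy is maximized by uniform distributions and minimized by concentrated distributions.

Entropies:
  H(A) = 0.9678 bits
  H(B) = 1.8733 bits
  H(C) = 2.4732 bits
  H(D) = 2.5850 bits

Ranking: D > C > B > A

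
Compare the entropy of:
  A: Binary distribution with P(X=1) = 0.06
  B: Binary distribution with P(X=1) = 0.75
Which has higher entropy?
B

For binary distributions, entropy is maximized at p=0.5 and decreases as p moves toward 0 or 1.

H(A) = H(0.06) = 0.3274 bits
H(B) = H(0.75) = 0.8113 bits

Distribution B (p=0.75) is closer to uniform (p=0.5), so it has higher entropy.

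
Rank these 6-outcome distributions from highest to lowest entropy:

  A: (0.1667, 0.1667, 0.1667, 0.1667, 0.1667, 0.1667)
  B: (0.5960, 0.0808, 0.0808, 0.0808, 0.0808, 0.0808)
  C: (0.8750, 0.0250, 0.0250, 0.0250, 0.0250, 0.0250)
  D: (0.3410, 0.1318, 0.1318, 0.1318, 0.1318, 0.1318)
A > D > B > C

Key insight: Entropy is maximized by uniform distributions and minimized by concentrated distributions.

Entropies:
  H(A) = 2.5850 bits
  H(B) = 1.9113 bits
  H(C) = 0.8338 bits
  H(D) = 2.4559 bits

Ranking: A > D > B > C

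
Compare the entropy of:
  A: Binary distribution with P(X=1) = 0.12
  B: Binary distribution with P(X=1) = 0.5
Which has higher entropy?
B

For binary distributions, entropy is maximized at p=0.5 and decreases as p moves toward 0 or 1.

H(A) = H(0.12) = 0.5294 bits
H(B) = H(0.5) = 1.0000 bits

Distribution B (p=0.5) is closer to uniform (p=0.5), so it has higher entropy.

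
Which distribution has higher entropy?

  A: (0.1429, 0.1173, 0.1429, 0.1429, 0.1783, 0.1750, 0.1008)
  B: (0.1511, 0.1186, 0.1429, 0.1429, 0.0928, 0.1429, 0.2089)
A

Both distributions are close to uniform, making this a harder comparison.

H(A) = 2.7831 bits
H(B) = 2.7701 bits

The distribution closer to uniform has higher entropy.
Answer: A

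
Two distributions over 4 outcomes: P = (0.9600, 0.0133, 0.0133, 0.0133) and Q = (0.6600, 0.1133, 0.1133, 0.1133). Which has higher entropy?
Q

P is highly concentrated on one outcome (96%), making it nearly deterministic. Q spreads its mass more evenly (max 66%). The more spread-out distribution has higher entropy: H(P) ≈ 0.306 bits, H(Q) ≈ 1.464 bits.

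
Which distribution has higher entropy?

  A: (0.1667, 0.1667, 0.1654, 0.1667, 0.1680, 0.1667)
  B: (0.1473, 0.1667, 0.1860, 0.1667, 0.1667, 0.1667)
A

Both distributions are close to uniform, making this a harder comparison.

H(A) = 2.5849 bits
H(B) = 2.5817 bits

The distribution closer to uniform has higher entropy.
Answer: A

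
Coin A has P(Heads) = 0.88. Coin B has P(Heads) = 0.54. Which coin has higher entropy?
B

For binary distributions, entropy is maximized at p=0.5 and decreases as p moves toward 0 or 1.

H(A) = H(0.88) = 0.5294 bits
H(B) = H(0.54) = 0.9954 bits

Distribution B (p=0.54) is closer to uniform (p=0.5), so it has higher entropy.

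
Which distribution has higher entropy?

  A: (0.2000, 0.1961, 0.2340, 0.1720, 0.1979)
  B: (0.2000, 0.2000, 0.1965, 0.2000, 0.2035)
B

Both distributions are close to uniform, making this a harder comparison.

H(A) = 2.3149 bits
H(B) = 2.3218 bits

The distribution closer to uniform has higher entropy.
Answer: B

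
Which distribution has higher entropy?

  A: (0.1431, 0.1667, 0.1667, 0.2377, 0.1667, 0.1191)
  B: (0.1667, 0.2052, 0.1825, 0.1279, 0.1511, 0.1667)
B

Both distributions are close to uniform, making this a harder comparison.

H(A) = 2.5523 bits
H(B) = 2.5698 bits

The distribution closer to uniform has higher entropy.
Answer: B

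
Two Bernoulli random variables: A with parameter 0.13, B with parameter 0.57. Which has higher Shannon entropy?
B

For binary distributions, entropy is maximized at p=0.5 and decreases as p moves toward 0 or 1.

H(A) = H(0.13) = 0.5574 bits
H(B) = H(0.57) = 0.9858 bits

Distribution B (p=0.57) is closer to uniform (p=0.5), so it has higher entropy.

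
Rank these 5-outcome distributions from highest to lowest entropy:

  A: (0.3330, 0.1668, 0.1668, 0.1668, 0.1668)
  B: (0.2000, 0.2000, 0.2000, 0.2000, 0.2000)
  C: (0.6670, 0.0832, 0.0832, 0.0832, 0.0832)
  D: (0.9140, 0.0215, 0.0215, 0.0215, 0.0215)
B > A > C > D

Key insight: Entropy is maximized by uniform distributions and minimized by concentrated distributions.

Entropies:
  H(A) = 2.2520 bits
  H(B) = 2.3219 bits
  H(C) = 1.5840 bits
  H(D) = 0.5950 bits

Ranking: B > A > C > D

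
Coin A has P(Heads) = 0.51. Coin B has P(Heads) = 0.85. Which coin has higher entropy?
A

For binary distributions, entropy is maximized at p=0.5 and decreases as p moves toward 0 or 1.

H(A) = H(0.51) = 0.9997 bits
H(B) = H(0.85) = 0.6098 bits

Distribution A (p=0.51) is closer to uniform (p=0.5), so it has higher entropy.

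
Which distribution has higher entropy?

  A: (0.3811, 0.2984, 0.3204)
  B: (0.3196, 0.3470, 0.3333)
B

Both distributions are close to uniform, making this a harder comparison.

H(A) = 1.5771 bits
H(B) = 1.5841 bits

The distribution closer to uniform has higher entropy.
Answer: B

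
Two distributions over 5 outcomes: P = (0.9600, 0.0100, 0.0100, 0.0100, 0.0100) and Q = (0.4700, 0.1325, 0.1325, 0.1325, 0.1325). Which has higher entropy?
Q

P is highly concentrated on one outcome (96%), making it nearly deterministic. Q spreads its mass more evenly (max 47%). The more spread-out distribution has higher entropy: H(P) ≈ 0.322 bits, H(Q) ≈ 2.057 bits.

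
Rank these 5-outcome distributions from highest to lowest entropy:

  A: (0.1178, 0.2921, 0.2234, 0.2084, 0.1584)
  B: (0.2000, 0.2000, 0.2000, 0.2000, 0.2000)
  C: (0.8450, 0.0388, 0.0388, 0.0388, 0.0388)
B > A > C

Key insight: Entropy is maximized by uniform distributions and minimized by concentrated distributions.

- Uniform distributions have maximum entropy log₂(5) = 2.3219 bits
- The more "peaked" or concentrated a distribution, the lower its entropy

Entropies:
  H(A) = 2.2576 bits
  H(B) = 2.3219 bits
  H(C) = 0.9322 bits

Ranking: B > A > C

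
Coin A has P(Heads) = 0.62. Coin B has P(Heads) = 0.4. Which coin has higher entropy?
B

For binary distributions, entropy is maximized at p=0.5 and decreases as p moves toward 0 or 1.

H(A) = H(0.62) = 0.9580 bits
H(B) = H(0.4) = 0.9710 bits

Distribution B (p=0.4) is closer to uniform (p=0.5), so it has higher entropy.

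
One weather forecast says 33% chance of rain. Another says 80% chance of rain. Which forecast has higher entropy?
33% forecast

Treat each forecast as a Bernoulli distribution. Binary entropy is maximized at p=0.5 and falls off symmetrically toward 0 or 1. The 33% forecast is closer to 50%, so it is more uncertain. H(33%) ≈ 0.915 bits, H(80%) ≈ 0.722 bits.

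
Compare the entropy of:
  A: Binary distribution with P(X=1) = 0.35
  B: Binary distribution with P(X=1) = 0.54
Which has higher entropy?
B

For binary distributions, entropy is maximized at p=0.5 and decreases as p moves toward 0 or 1.

H(A) = H(0.35) = 0.9341 bits
H(B) = H(0.54) = 0.9954 bits

Distribution B (p=0.54) is closer to uniform (p=0.5), so it has higher entropy.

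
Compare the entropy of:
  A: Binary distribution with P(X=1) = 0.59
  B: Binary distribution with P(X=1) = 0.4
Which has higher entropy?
A

For binary distributions, entropy is maximized at p=0.5 and decreases as p moves toward 0 or 1.

H(A) = H(0.59) = 0.9765 bits
H(B) = H(0.4) = 0.9710 bits

Distribution A (p=0.59) is closer to uniform (p=0.5), so it has higher entropy.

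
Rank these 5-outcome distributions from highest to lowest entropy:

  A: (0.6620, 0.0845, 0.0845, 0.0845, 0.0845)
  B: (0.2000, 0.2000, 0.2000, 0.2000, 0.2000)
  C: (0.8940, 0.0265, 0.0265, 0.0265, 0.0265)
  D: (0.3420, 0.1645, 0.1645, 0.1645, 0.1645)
B > D > A > C

Key insight: Entropy is maximized by uniform distributions and minimized by concentrated distributions.

Entropies:
  H(A) = 1.5989 bits
  H(B) = 2.3219 bits
  H(C) = 0.6997 bits
  H(D) = 2.2427 bits

Ranking: B > D > A > C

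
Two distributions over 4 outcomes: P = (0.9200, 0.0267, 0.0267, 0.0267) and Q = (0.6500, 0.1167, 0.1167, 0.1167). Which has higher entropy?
Q

P is highly concentrated on one outcome (92%), making it nearly deterministic. Q spreads its mass more evenly (max 65%). The more spread-out distribution has higher entropy: H(P) ≈ 0.529 bits, H(Q) ≈ 1.489 bits.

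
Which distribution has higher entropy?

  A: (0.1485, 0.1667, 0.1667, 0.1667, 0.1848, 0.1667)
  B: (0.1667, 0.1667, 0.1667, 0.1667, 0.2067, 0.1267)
A

Both distributions are close to uniform, making this a harder comparison.

H(A) = 2.5821 bits
H(B) = 2.5710 bits

The distribution closer to uniform has higher entropy.
Answer: A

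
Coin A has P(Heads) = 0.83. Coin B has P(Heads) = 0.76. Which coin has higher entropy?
B

For binary distributions, entropy is maximized at p=0.5 and decreases as p moves toward 0 or 1.

H(A) = H(0.83) = 0.6577 bits
H(B) = H(0.76) = 0.7950 bits

Distribution B (p=0.76) is closer to uniform (p=0.5), so it has higher entropy.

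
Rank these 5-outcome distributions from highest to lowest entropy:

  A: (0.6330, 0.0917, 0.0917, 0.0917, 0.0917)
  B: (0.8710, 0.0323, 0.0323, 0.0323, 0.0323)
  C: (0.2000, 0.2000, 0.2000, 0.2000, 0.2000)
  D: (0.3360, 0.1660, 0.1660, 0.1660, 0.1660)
C > D > A > B

Key insight: Entropy is maximized by uniform distributions and minimized by concentrated distributions.

Entropies:
  H(A) = 1.6823 bits
  H(B) = 0.8127 bits
  H(C) = 2.3219 bits
  H(D) = 2.2489 bits

Ranking: C > D > A > B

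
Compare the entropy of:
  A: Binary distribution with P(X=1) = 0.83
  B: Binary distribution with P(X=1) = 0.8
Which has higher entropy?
B

For binary distributions, entropy is maximized at p=0.5 and decreases as p moves toward 0 or 1.

H(A) = H(0.83) = 0.6577 bits
H(B) = H(0.8) = 0.7219 bits

Distribution B (p=0.8) is closer to uniform (p=0.5), so it has higher entropy.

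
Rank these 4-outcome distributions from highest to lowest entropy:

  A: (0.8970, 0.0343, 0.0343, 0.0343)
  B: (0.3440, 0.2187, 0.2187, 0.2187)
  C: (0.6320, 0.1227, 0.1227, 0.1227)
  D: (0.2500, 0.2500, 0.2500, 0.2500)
D > B > C > A

Key insight: Entropy is maximized by uniform distributions and minimized by concentrated distributions.

Entropies:
  H(A) = 0.6417 bits
  H(B) = 1.9683 bits
  H(C) = 1.5324 bits
  H(D) = 2.0000 bits

Ranking: D > B > C > A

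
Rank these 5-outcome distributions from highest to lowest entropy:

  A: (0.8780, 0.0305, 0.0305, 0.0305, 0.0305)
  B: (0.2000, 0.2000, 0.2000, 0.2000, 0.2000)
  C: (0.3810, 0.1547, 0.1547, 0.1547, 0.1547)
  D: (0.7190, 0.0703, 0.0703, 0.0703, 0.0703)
B > C > D > A

Key insight: Entropy is maximized by uniform distributions and minimized by concentrated distributions.

Entropies:
  H(A) = 0.7791 bits
  H(B) = 2.3219 bits
  H(C) = 2.1967 bits
  H(D) = 1.4188 bits

Ranking: B > C > D > A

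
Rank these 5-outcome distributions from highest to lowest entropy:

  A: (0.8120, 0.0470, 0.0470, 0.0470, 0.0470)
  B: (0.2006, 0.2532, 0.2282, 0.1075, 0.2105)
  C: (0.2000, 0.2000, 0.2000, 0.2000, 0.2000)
C > B > A

Key insight: Entropy is maximized by uniform distributions and minimized by concentrated distributions.

- Uniform distributions have maximum entropy log₂(5) = 2.3219 bits
- The more "peaked" or concentrated a distribution, the lower its entropy

Entropies:
  H(A) = 1.0733 bits
  H(B) = 2.2722 bits
  H(C) = 2.3219 bits

Ranking: C > B > A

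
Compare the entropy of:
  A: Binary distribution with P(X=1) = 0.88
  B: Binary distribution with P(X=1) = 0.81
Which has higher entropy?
B

For binary distributions, entropy is maximized at p=0.5 and decreases as p moves toward 0 or 1.

H(A) = H(0.88) = 0.5294 bits
H(B) = H(0.81) = 0.7015 bits

Distribution B (p=0.81) is closer to uniform (p=0.5), so it has higher entropy.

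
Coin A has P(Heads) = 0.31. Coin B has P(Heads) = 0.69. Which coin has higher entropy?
Equal

For binary distributions, entropy is maximized at p=0.5 and decreases as p moves toward 0 or 1.

H(A) = H(0.31) = 0.8932 bits
H(B) = H(0.69) = 0.8932 bits

Both distributions are equally far from uniform (|0.31-0.5| = |0.69-0.5|), so they have the same entropy.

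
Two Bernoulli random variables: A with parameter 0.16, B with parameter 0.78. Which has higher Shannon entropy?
B

For binary distributions, entropy is maximized at p=0.5 and decreases as p moves toward 0 or 1.

H(A) = H(0.16) = 0.6343 bits
H(B) = H(0.78) = 0.7602 bits

Distribution B (p=0.78) is closer to uniform (p=0.5), so it has higher entropy.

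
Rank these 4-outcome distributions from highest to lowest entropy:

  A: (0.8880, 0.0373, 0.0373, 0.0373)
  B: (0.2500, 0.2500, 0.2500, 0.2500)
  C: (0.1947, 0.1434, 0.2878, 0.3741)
B > C > A

Key insight: Entropy is maximized by uniform distributions and minimized by concentrated distributions.

- Uniform distributions have maximum entropy log₂(4) = 2.0000 bits
- The more "peaked" or concentrated a distribution, the lower its entropy

Entropies:
  H(A) = 0.6834 bits
  H(B) = 2.0000 bits
  H(C) = 1.9092 bits

Ranking: B > C > A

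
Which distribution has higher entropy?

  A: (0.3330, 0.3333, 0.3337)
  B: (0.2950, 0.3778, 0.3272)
A

Both distributions are close to uniform, making this a harder comparison.

H(A) = 1.5850 bits
H(B) = 1.5775 bits

The distribution closer to uniform has higher entropy.
Answer: A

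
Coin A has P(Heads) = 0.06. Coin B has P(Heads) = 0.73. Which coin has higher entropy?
B

For binary distributions, entropy is maximized at p=0.5 and decreases as p moves toward 0 or 1.

H(A) = H(0.06) = 0.3274 bits
H(B) = H(0.73) = 0.8415 bits

Distribution B (p=0.73) is closer to uniform (p=0.5), so it has higher entropy.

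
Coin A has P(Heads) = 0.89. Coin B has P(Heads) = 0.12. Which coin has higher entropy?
B

For binary distributions, entropy is maximized at p=0.5 and decreases as p moves toward 0 or 1.

H(A) = H(0.89) = 0.4999 bits
H(B) = H(0.12) = 0.5294 bits

Distribution B (p=0.12) is closer to uniform (p=0.5), so it has higher entropy.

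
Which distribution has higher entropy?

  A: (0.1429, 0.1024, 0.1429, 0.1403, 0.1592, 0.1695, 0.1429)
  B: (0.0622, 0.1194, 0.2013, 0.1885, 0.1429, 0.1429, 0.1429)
A

Both distributions are close to uniform, making this a harder comparison.

H(A) = 2.7935 bits
H(B) = 2.7378 bits

The distribution closer to uniform has higher entropy.
Answer: A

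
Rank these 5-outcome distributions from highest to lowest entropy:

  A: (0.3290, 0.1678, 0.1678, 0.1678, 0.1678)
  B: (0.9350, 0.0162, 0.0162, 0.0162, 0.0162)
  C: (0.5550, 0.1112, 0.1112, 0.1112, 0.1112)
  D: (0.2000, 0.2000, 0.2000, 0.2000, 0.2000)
D > A > C > B

Key insight: Entropy is maximized by uniform distributions and minimized by concentrated distributions.

Entropies:
  H(A) = 2.2559 bits
  H(B) = 0.4770 bits
  H(C) = 1.8813 bits
  H(D) = 2.3219 bits

Ranking: D > A > C > B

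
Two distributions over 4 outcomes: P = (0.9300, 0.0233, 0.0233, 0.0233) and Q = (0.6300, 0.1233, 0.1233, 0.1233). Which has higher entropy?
Q

P is highly concentrated on one outcome (93%), making it nearly deterministic. Q spreads its mass more evenly (max 63%). The more spread-out distribution has higher entropy: H(P) ≈ 0.477 bits, H(Q) ≈ 1.537 bits.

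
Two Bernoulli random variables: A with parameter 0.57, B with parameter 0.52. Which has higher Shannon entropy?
B

For binary distributions, entropy is maximized at p=0.5 and decreases as p moves toward 0 or 1.

H(A) = H(0.57) = 0.9858 bits
H(B) = H(0.52) = 0.9988 bits

Distribution B (p=0.52) is closer to uniform (p=0.5), so it has higher entropy.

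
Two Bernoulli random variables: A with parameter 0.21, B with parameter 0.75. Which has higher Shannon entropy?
B

For binary distributions, entropy is maximized at p=0.5 and decreases as p moves toward 0 or 1.

H(A) = H(0.21) = 0.7415 bits
H(B) = H(0.75) = 0.8113 bits

Distribution B (p=0.75) is closer to uniform (p=0.5), so it has higher entropy.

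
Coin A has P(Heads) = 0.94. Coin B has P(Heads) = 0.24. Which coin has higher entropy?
B

For binary distributions, entropy is maximized at p=0.5 and decreases as p moves toward 0 or 1.

H(A) = H(0.94) = 0.3274 bits
H(B) = H(0.24) = 0.7950 bits

Distribution B (p=0.24) is closer to uniform (p=0.5), so it has higher entropy.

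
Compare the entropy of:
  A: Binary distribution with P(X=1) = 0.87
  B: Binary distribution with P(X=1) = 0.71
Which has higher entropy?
B

For binary distributions, entropy is maximized at p=0.5 and decreases as p moves toward 0 or 1.

H(A) = H(0.87) = 0.5574 bits
H(B) = H(0.71) = 0.8687 bits

Distribution B (p=0.71) is closer to uniform (p=0.5), so it has higher entropy.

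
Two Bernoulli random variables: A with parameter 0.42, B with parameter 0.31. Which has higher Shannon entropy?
A

For binary distributions, entropy is maximized at p=0.5 and decreases as p moves toward 0 or 1.

H(A) = H(0.42) = 0.9815 bits
H(B) = H(0.31) = 0.8932 bits

Distribution A (p=0.42) is closer to uniform (p=0.5), so it has higher entropy.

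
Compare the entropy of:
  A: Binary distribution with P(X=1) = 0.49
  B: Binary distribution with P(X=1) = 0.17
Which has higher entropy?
A

For binary distributions, entropy is maximized at p=0.5 and decreases as p moves toward 0 or 1.

H(A) = H(0.49) = 0.9997 bits
H(B) = H(0.17) = 0.6577 bits

Distribution A (p=0.49) is closer to uniform (p=0.5), so it has higher entropy.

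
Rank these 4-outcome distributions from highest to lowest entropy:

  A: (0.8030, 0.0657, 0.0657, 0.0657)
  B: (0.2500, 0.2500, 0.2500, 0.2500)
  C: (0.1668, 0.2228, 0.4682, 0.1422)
B > C > A

Key insight: Entropy is maximized by uniform distributions and minimized by concentrated distributions.

- Uniform distributions have maximum entropy log₂(4) = 2.0000 bits
- The more "peaked" or concentrated a distribution, the lower its entropy

Entropies:
  H(A) = 1.0281 bits
  H(B) = 2.0000 bits
  H(C) = 1.8264 bits

Ranking: B > C > A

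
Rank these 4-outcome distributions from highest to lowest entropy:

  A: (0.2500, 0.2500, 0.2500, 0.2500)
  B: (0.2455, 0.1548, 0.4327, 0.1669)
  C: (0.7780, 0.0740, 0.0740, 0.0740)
A > B > C

Key insight: Entropy is maximized by uniform distributions and minimized by concentrated distributions.

- Uniform distributions have maximum entropy log₂(4) = 2.0000 bits
- The more "peaked" or concentrated a distribution, the lower its entropy

Entropies:
  H(A) = 2.0000 bits
  H(B) = 1.8682 bits
  H(C) = 1.1157 bits

Ranking: A > B > C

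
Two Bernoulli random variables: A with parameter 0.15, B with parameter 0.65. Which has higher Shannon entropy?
B

For binary distributions, entropy is maximized at p=0.5 and decreases as p moves toward 0 or 1.

H(A) = H(0.15) = 0.6098 bits
H(B) = H(0.65) = 0.9341 bits

Distribution B (p=0.65) is closer to uniform (p=0.5), so it has higher entropy.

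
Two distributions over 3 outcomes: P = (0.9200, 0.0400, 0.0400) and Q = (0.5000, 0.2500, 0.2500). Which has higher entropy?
Q

P is highly concentrated on one outcome (92%), making it nearly deterministic. Q spreads its mass more evenly (max 50%). The more spread-out distribution has higher entropy: H(P) ≈ 0.482 bits, H(Q) ≈ 1.500 bits.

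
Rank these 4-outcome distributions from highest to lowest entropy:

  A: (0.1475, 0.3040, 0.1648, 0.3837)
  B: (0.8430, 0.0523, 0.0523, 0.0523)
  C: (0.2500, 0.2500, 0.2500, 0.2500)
C > A > B

Key insight: Entropy is maximized by uniform distributions and minimized by concentrated distributions.

- Uniform distributions have maximum entropy log₂(4) = 2.0000 bits
- The more "peaked" or concentrated a distribution, the lower its entropy

Entropies:
  H(A) = 1.8885 bits
  H(B) = 0.8759 bits
  H(C) = 2.0000 bits

Ranking: C > A > B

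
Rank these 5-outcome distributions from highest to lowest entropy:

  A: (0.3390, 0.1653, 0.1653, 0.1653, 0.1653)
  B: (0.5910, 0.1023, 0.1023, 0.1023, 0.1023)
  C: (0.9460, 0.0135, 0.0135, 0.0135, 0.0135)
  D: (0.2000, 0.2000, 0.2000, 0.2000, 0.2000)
D > A > B > C

Key insight: Entropy is maximized by uniform distributions and minimized by concentrated distributions.

Entropies:
  H(A) = 2.2459 bits
  H(B) = 1.7940 bits
  H(C) = 0.4112 bits
  H(D) = 2.3219 bits

Ranking: D > A > B > C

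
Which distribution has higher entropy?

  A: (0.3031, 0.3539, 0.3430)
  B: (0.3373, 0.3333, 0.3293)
B

Both distributions are close to uniform, making this a harder comparison.

H(A) = 1.5818 bits
H(B) = 1.5849 bits

The distribution closer to uniform has higher entropy.
Answer: B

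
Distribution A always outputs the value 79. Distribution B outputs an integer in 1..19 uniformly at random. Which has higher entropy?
B

A is deterministic, so H(A) = 0. B is uniform over 19 outcomes, so H(B) = log₂(19) = 4.248 bits. Any distribution with genuine randomness has higher entropy than a deterministic one.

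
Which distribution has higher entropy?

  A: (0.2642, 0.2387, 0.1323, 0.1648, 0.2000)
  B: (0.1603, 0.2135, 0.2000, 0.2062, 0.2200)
B

Both distributions are close to uniform, making this a harder comparison.

H(A) = 2.2798 bits
H(B) = 2.3137 bits

The distribution closer to uniform has higher entropy.
Answer: B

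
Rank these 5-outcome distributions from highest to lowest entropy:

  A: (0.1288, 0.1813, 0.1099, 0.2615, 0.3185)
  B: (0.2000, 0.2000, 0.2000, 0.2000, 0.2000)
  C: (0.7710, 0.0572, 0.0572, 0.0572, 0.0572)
B > A > C

Key insight: Entropy is maximized by uniform distributions and minimized by concentrated distributions.

- Uniform distributions have maximum entropy log₂(5) = 2.3219 bits
- The more "peaked" or concentrated a distribution, the lower its entropy

Entropies:
  H(A) = 2.2094 bits
  H(B) = 2.3219 bits
  H(C) = 1.2343 bits

Ranking: B > A > C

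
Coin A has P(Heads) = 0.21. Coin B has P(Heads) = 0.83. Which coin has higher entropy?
A

For binary distributions, entropy is maximized at p=0.5 and decreases as p moves toward 0 or 1.

H(A) = H(0.21) = 0.7415 bits
H(B) = H(0.83) = 0.6577 bits

Distribution A (p=0.21) is closer to uniform (p=0.5), so it has higher entropy.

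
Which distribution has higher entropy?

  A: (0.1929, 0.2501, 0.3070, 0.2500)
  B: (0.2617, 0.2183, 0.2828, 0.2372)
B

Both distributions are close to uniform, making this a harder comparison.

H(A) = 1.9811 bits
H(B) = 1.9931 bits

The distribution closer to uniform has higher entropy.
Answer: B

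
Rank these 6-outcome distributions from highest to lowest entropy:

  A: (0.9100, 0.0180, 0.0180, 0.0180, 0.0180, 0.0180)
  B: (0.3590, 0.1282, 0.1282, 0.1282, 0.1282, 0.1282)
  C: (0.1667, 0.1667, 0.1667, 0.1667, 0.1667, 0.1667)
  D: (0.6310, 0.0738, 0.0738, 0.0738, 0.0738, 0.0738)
C > B > D > A

Key insight: Entropy is maximized by uniform distributions and minimized by concentrated distributions.

Entropies:
  H(A) = 0.6454 bits
  H(B) = 2.4302 bits
  H(C) = 2.5850 bits
  H(D) = 1.8067 bits

Ranking: C > B > D > A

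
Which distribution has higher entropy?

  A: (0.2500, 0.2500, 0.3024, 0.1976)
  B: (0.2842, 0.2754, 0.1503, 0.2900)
A

Both distributions are close to uniform, making this a harder comparison.

H(A) = 1.9840 bits
H(B) = 1.9571 bits

The distribution closer to uniform has higher entropy.
Answer: A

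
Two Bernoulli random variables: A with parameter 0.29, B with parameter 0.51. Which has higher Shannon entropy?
B

For binary distributions, entropy is maximized at p=0.5 and decreases as p moves toward 0 or 1.

H(A) = H(0.29) = 0.8687 bits
H(B) = H(0.51) = 0.9997 bits

Distribution B (p=0.51) is closer to uniform (p=0.5), so it has higher entropy.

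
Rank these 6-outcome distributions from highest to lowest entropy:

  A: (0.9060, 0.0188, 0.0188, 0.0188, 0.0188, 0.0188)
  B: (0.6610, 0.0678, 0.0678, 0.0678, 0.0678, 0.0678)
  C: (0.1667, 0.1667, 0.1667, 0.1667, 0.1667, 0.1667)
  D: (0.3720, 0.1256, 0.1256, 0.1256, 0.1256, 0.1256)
C > D > B > A

Key insight: Entropy is maximized by uniform distributions and minimized by concentrated distributions.

Entropies:
  H(A) = 0.6679 bits
  H(B) = 1.7110 bits
  H(C) = 2.5850 bits
  H(D) = 2.4104 bits

Ranking: C > D > B > A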